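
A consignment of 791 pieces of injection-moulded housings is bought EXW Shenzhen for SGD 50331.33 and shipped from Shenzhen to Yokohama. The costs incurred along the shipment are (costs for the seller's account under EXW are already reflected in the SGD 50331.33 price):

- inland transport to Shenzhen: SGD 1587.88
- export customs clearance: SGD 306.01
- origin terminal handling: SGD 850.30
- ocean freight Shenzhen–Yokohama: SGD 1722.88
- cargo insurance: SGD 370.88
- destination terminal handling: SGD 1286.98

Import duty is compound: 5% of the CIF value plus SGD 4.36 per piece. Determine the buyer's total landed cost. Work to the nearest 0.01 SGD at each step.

Total landed cost: SGD 62663.48

EXW: the seller makes goods available at their premises; the buyer bears all onward costs.
CIF value = EXW price + inland to port + export clearance + origin terminal + freight + insurance = 50331.33 + 1587.88 + 306.01 + 850.30 + 1722.88 + 370.88 = 55169.28
Ad valorem component: 55169.28 × 5% = 2758.46
Specific component: 791 × 4.36 = 3448.76
Import duty = 2758.46 + 3448.76 = 6207.22
Buyer bears: inland to port 1587.88 + export clearance 306.01 + origin terminal 850.30 + freight 1722.88 + insurance 370.88 + destination terminal 1286.98 + duty 6207.22 = 12332.15
Landed cost = invoice 50331.33 + 12332.15 = 62663.48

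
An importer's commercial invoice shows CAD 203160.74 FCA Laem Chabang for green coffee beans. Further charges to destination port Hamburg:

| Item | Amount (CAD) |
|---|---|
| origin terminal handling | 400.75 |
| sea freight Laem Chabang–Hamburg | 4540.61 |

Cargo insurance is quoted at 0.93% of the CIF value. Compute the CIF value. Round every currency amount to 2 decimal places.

CIF value: CAD 210055.62

Let C be the CIF value. C = FCA price + pre-shipment costs + freight + 0.93% × C
C − 0.93% × C = 203160.74 + 400.75 + 4540.61
0.9907 × C = 208102.10
C = 208102.10 / 0.9907 = 210055.62
Insurance premium = 0.93% × 210055.62 = 1953.52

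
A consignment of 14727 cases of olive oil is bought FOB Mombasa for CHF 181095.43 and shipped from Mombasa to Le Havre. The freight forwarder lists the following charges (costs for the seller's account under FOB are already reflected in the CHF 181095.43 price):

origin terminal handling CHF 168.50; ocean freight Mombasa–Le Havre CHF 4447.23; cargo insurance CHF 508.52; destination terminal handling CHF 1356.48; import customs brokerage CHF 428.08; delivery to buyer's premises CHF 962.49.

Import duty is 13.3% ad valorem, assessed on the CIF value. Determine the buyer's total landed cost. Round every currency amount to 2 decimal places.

Total landed cost: CHF 213543.04

FOB: the seller bears costs until goods are on board at the origin port; the buyer bears freight, insurance and all costs thereafter.
Already in the invoice (seller's account under FOB): origin terminal — exclude.
CIF value = FOB price + freight + insurance = 181095.43 + 4447.23 + 508.52 = 186051.18
Import duty = 186051.18 × 13.3% = 24744.81
Buyer bears: freight 4447.23 + insurance 508.52 + destination terminal 1356.48 + brokerage 428.08 + delivery 962.49 + duty 24744.81 = 32447.61
Landed cost = invoice 181095.43 + 32447.61 = 213543.04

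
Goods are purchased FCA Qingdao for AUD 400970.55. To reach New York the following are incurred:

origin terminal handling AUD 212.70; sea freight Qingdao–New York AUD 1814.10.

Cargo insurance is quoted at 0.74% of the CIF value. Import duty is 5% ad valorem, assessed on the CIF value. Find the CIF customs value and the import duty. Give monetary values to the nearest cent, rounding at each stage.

Let C be the CIF value. C = FCA price + pre-shipment costs + freight + 0.74% × C
C − 0.74% × C = 400970.55 + 212.70 + 1814.10
0.9926 × C = 402997.35
C = 402997.35 / 0.9926 = 406001.76
Insurance premium = 0.74% × 406001.76 = 3004.41
Import duty = 406001.76 × 5% = 20300.09

CIF value: AUD 406001.76; import duty: AUD 20300.09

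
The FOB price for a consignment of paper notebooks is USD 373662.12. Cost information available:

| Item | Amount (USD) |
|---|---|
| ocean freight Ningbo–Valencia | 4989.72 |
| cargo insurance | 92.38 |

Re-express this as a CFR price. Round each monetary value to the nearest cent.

Not relevant to the conversion: insurance — on the buyer under both terms; not part of either seller's price.
From FOB to CFR, the seller additionally bears: freight.
CFR price = 373662.12 + 4989.72 = 378651.84

CFR price: USD 378651.84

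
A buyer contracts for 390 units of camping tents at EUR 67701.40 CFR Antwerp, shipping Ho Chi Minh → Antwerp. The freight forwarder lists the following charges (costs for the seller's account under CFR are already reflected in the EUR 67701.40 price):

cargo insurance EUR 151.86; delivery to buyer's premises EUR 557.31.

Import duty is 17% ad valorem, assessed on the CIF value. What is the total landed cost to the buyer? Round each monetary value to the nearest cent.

CFR: the seller pays costs through ocean freight to the destination port, but not insurance.
CIF value = CFR price + insurance = 67701.40 + 151.86 = 67853.26
Import duty = 67853.26 × 17% = 11535.05
Buyer bears: insurance 151.86 + delivery 557.31 + duty 11535.05 = 12244.22
Landed cost = invoice 67701.40 + 12244.22 = 79945.62

Total landed cost: EUR 79945.62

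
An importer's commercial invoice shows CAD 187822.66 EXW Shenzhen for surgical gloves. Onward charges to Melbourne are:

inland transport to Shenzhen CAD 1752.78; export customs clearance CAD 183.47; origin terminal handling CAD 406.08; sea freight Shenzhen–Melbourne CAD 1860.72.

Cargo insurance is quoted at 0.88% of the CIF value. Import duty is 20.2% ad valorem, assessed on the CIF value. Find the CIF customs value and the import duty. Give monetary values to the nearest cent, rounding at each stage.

Let C be the CIF value. C = EXW price + pre-shipment costs + freight + 0.88% × C
C − 0.88% × C = 187822.66 + 1752.78 + 183.47 + 406.08 + 1860.72
0.9912 × C = 192025.71
C = 192025.71 / 0.9912 = 193730.54
Insurance premium = 0.88% × 193730.54 = 1704.83
Import duty = 193730.54 × 20.2% = 39133.57

CIF value: CAD 193730.54; import duty: CAD 39133.57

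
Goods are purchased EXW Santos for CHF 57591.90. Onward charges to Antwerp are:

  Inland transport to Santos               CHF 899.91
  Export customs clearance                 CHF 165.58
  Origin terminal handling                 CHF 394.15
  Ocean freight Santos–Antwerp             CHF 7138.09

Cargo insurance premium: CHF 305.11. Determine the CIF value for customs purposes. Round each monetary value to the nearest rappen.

CIF = EXW price + pre-shipment costs + freight + insurance
CIF = 57591.90 + 899.91 + 165.58 + 394.15 + 7138.09 + 305.11 = 66494.74

CIF value: CHF 66494.74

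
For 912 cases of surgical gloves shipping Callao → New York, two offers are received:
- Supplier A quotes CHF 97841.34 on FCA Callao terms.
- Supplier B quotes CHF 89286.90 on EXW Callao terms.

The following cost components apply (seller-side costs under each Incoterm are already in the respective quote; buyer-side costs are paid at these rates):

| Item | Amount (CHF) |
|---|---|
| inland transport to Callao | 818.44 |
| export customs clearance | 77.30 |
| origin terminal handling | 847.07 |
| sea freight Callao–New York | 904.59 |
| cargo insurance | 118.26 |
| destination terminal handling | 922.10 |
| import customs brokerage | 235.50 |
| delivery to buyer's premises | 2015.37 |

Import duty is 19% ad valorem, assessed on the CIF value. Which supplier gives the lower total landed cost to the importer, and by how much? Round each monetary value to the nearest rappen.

Supplier A (FCA):
CIF value = FCA price + origin terminal + freight + insurance = 97841.34 + 847.07 + 904.59 + 118.26 = 99711.26
Import duty = 99711.26 × 19% = 18945.14
Buyer bears (A): 847.07 + 904.59 + 118.26 + 922.10 + 235.50 + 2015.37 = 5042.89
Landed cost (A) = invoice 97841.34 + 5042.89 + duty 18945.14 = 121829.37
Supplier B (EXW):
CIF value = EXW price + inland to port + export clearance + origin terminal + freight + insurance = 89286.90 + 818.44 + 77.30 + 847.07 + 904.59 + 118.26 = 92052.56
Import duty = 92052.56 × 19% = 17489.99
Buyer bears (B): 818.44 + 77.30 + 847.07 + 904.59 + 118.26 + 922.10 + 235.50 + 2015.37 = 5938.63
Landed cost (B) = invoice 89286.90 + 5938.63 + duty 17489.99 = 112715.52
Difference = |121829.37 − 112715.52| = 9113.85

Supplier B is cheaper by CHF 9113.85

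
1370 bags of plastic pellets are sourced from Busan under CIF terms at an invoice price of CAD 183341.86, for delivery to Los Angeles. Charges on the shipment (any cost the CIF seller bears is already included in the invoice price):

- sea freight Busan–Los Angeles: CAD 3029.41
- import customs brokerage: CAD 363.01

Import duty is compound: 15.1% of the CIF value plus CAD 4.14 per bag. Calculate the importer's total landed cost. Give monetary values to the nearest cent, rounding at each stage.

Total landed cost: CAD 217061.29

CIF: the seller pays costs through ocean freight and marine insurance to the destination port.
Already in the invoice (seller's account under CIF): freight — exclude.
The CIF price already equals the CIF value: 183341.86
Ad valorem component: 183341.86 × 15.1% = 27684.62
Specific component: 1370 × 4.14 = 5671.80
Import duty = 27684.62 + 5671.80 = 33356.42
Buyer bears: brokerage 363.01 + duty 33356.42 = 33719.43
Landed cost = invoice 183341.86 + 33719.43 = 217061.29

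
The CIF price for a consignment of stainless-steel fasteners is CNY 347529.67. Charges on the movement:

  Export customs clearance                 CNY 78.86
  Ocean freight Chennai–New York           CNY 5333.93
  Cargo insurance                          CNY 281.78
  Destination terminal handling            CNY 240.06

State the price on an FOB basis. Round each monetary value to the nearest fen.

FOB price: CNY 341913.96

Not relevant to the conversion: export clearance — on the seller under both CIF and FOB; already in the CIF price and stays in the FOB price. destination terminal — on the buyer under both terms; not part of either seller's price.
From CIF to FOB, the seller no longer bears: freight, insurance.
FOB price = 347529.67 − 5333.93 − 281.78 = 341913.96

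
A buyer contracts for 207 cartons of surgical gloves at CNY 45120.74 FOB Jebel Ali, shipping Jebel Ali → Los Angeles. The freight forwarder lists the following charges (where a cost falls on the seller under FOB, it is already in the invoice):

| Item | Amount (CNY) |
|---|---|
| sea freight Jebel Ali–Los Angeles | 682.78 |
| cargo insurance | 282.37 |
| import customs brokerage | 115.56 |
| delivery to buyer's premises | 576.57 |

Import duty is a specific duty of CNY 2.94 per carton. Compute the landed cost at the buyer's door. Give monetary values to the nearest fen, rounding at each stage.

FOB: the seller bears costs until goods are on board at the origin port; the buyer bears freight, insurance and all costs thereafter.
CIF value = FOB price + freight + insurance = 45120.74 + 682.78 + 282.37 = 46085.89
Import duty = 207 × 2.94 = 608.58
Buyer bears: freight 682.78 + insurance 282.37 + brokerage 115.56 + delivery 576.57 + duty 608.58 = 2265.86
Landed cost = invoice 45120.74 + 2265.86 = 47386.60

Total landed cost: CNY 47386.60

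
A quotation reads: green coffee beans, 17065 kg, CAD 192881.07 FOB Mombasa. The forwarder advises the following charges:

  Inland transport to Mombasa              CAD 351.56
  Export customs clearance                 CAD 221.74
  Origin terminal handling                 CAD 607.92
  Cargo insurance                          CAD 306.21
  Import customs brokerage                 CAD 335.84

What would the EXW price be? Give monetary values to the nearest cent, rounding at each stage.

Not relevant to the conversion: brokerage, insurance — on the buyer under both terms; not part of either seller's price.
From FOB to EXW, the seller no longer bears: inland to port, export clearance, origin terminal.
EXW price = 192881.07 − 351.56 − 221.74 − 607.92 = 191699.85

EXW price: CAD 191699.85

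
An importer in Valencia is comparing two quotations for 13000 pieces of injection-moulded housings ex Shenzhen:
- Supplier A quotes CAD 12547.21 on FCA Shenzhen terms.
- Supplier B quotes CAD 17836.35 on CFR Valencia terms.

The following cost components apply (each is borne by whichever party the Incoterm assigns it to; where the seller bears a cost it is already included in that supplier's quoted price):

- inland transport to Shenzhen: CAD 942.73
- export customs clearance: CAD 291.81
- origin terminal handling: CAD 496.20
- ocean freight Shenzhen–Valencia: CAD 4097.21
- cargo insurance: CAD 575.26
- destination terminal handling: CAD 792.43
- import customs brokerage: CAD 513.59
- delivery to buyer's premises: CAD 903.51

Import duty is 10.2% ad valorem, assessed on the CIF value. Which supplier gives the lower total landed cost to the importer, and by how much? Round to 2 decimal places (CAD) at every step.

Supplier A (FCA):
CIF value = FCA price + origin terminal + freight + insurance = 12547.21 + 496.20 + 4097.21 + 575.26 = 17715.88
Import duty = 17715.88 × 10.2% = 1807.02
Buyer bears (A): 496.20 + 4097.21 + 575.26 + 792.43 + 513.59 + 903.51 = 7378.20
Landed cost (A) = invoice 12547.21 + 7378.20 + duty 1807.02 = 21732.43
Supplier B (CFR):
CIF value = CFR price + insurance = 17836.35 + 575.26 = 18411.61
Import duty = 18411.61 × 10.2% = 1877.98
Buyer bears (B): 575.26 + 792.43 + 513.59 + 903.51 = 2784.79
Landed cost (B) = invoice 17836.35 + 2784.79 + duty 1877.98 = 22499.12
Difference = |21732.43 − 22499.12| = 766.69

Supplier A is cheaper by CAD 766.69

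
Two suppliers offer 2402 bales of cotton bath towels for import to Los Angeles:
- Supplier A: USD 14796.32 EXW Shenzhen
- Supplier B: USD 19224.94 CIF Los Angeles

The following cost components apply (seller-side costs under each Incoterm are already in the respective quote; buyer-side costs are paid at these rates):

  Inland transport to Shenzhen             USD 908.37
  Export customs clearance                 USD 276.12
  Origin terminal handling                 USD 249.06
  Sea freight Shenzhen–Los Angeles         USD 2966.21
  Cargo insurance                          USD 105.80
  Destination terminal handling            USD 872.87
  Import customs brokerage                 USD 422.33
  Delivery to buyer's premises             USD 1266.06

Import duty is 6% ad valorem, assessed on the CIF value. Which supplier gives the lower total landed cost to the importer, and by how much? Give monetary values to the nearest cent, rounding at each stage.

Supplier B is cheaper by USD 81.55

Supplier A (EXW):
CIF value = EXW price + inland to port + export clearance + origin terminal + freight + insurance = 14796.32 + 908.37 + 276.12 + 249.06 + 2966.21 + 105.80 = 19301.88
Import duty = 19301.88 × 6% = 1158.11
Buyer bears (A): 908.37 + 276.12 + 249.06 + 2966.21 + 105.80 + 872.87 + 422.33 + 1266.06 = 7066.82
Landed cost (A) = invoice 14796.32 + 7066.82 + duty 1158.11 = 23021.25
Supplier B (CIF):
The CIF price already equals the CIF value: 19224.94
Import duty = 19224.94 × 6% = 1153.50
Buyer bears (B): 872.87 + 422.33 + 1266.06 = 2561.26
Landed cost (B) = invoice 19224.94 + 2561.26 + duty 1153.50 = 22939.70
Difference = |23021.25 − 22939.70| = 81.55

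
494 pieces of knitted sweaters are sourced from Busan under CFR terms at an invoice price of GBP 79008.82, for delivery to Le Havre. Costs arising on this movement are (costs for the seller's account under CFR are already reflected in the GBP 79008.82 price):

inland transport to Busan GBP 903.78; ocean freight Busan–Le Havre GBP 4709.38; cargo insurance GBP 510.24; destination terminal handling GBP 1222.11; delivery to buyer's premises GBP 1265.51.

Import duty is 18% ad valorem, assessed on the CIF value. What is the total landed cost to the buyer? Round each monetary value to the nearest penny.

Total landed cost: GBP 96320.11

CFR: the seller pays costs through ocean freight to the destination port, but not insurance.
Already in the invoice (seller's account under CFR): inland to port, freight — exclude.
CIF value = CFR price + insurance = 79008.82 + 510.24 = 79519.06
Import duty = 79519.06 × 18% = 14313.43
Buyer bears: insurance 510.24 + destination terminal 1222.11 + delivery 1265.51 + duty 14313.43 = 17311.29
Landed cost = invoice 79008.82 + 17311.29 = 96320.11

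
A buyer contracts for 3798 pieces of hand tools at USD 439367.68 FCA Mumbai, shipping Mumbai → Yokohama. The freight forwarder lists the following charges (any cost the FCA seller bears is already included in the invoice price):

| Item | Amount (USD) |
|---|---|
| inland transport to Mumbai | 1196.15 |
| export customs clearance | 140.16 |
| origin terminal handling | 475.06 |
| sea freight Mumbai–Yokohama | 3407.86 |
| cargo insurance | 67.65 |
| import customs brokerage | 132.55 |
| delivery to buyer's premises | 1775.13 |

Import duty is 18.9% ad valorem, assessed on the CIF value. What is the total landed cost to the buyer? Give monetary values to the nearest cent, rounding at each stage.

FCA: the seller delivers export-cleared goods to the carrier; the buyer bears costs from that point.
Already in the invoice (seller's account under FCA): inland to port, export clearance — exclude.
CIF value = FCA price + origin terminal + freight + insurance = 439367.68 + 475.06 + 3407.86 + 67.65 = 443318.25
Import duty = 443318.25 × 18.9% = 83787.15
Buyer bears: origin terminal 475.06 + freight 3407.86 + insurance 67.65 + brokerage 132.55 + delivery 1775.13 + duty 83787.15 = 89645.40
Landed cost = invoice 439367.68 + 89645.40 = 529013.08

Total landed cost: USD 529013.08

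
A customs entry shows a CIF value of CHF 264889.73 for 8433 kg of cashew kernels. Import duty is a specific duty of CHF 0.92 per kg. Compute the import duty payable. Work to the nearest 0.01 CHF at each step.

Import duty = 8433 × 0.92 = 7758.36

Import duty: CHF 7758.36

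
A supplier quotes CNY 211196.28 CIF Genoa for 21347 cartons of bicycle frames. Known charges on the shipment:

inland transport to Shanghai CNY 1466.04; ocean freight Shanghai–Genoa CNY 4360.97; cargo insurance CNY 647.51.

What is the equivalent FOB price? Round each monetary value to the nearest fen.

FOB price: CNY 206187.80

Not relevant to the conversion: inland to port — on the seller under both CIF and FOB; already in the CIF price and stays in the FOB price.
From CIF to FOB, the seller no longer bears: freight, insurance.
FOB price = 211196.28 − 4360.97 − 647.51 = 206187.80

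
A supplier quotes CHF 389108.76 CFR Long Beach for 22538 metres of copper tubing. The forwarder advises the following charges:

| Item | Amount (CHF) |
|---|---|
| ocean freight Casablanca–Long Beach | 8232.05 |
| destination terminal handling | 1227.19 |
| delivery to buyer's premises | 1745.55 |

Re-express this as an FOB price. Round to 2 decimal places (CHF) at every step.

Not relevant to the conversion: delivery, destination terminal — on the buyer under both terms; not part of either seller's price.
From CFR to FOB, the seller no longer bears: freight.
FOB price = 389108.76 − 8232.05 = 380876.71

FOB price: CHF 380876.71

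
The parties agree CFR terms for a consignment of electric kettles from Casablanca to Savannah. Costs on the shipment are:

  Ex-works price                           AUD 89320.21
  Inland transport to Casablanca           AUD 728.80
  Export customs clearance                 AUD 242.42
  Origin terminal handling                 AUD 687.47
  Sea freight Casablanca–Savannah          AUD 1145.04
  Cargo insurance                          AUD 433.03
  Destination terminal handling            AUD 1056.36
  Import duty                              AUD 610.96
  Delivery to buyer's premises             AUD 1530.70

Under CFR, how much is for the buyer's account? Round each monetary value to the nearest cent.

Buyer's account: AUD 3631.05

CFR: the seller pays costs through ocean freight to the destination port, but not insurance.
Seller's account: goods 89320.21 + inland to port 728.80 + export clearance 242.42 + origin terminal 687.47 + freight 1145.04 = 92123.94
Buyer's account: insurance 433.03 + destination terminal 1056.36 + duty 610.96 + delivery 1530.70 = 3631.05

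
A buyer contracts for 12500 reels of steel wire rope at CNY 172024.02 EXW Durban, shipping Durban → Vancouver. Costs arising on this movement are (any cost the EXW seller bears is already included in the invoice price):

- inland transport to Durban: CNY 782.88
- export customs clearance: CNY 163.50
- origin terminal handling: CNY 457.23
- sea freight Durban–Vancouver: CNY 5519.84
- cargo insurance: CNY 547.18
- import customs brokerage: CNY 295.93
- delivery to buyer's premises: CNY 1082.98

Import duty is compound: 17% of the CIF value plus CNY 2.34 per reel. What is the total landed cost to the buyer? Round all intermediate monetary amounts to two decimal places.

Total landed cost: CNY 240637.65

EXW: the seller makes goods available at their premises; the buyer bears all onward costs.
CIF value = EXW price + inland to port + export clearance + origin terminal + freight + insurance = 172024.02 + 782.88 + 163.50 + 457.23 + 5519.84 + 547.18 = 179494.65
Ad valorem component: 179494.65 × 17% = 30514.09
Specific component: 12500 × 2.34 = 29250.00
Import duty = 30514.09 + 29250.00 = 59764.09
Buyer bears: inland to port 782.88 + export clearance 163.50 + origin terminal 457.23 + freight 5519.84 + insurance 547.18 + brokerage 295.93 + delivery 1082.98 + duty 59764.09 = 68613.63
Landed cost = invoice 172024.02 + 68613.63 = 240637.65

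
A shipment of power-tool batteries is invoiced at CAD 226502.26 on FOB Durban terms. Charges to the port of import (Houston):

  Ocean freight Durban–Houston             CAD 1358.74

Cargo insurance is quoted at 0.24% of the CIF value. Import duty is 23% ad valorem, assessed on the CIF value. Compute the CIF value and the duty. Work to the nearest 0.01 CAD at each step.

Let C be the CIF value. C = FOB price + freight + 0.24% × C
C − 0.24% × C = 226502.26 + 1358.74
0.9976 × C = 227861.00
C = 227861.00 / 0.9976 = 228409.18
Insurance premium = 0.24% × 228409.18 = 548.18
Import duty = 228409.18 × 23% = 52534.11

CIF value: CAD 228409.18; import duty: CAD 52534.11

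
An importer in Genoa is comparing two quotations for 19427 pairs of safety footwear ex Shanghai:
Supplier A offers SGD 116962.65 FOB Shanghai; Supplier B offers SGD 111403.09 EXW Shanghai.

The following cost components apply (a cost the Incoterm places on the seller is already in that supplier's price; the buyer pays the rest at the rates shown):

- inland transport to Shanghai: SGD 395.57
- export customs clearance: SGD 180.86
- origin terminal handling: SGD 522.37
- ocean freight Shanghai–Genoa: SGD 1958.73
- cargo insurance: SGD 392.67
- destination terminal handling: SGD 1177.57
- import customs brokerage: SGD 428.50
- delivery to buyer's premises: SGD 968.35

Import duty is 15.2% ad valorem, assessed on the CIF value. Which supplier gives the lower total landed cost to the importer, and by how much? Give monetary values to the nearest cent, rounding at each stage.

Supplier B is cheaper by SGD 5138.80

Supplier A (FOB):
CIF value = FOB price + freight + insurance = 116962.65 + 1958.73 + 392.67 = 119314.05
Import duty = 119314.05 × 15.2% = 18135.74
Buyer bears (A): 1958.73 + 392.67 + 1177.57 + 428.50 + 968.35 = 4925.82
Landed cost (A) = invoice 116962.65 + 4925.82 + duty 18135.74 = 140024.21
Supplier B (EXW):
CIF value = EXW price + inland to port + export clearance + origin terminal + freight + insurance = 111403.09 + 395.57 + 180.86 + 522.37 + 1958.73 + 392.67 = 114853.29
Import duty = 114853.29 × 15.2% = 17457.70
Buyer bears (B): 395.57 + 180.86 + 522.37 + 1958.73 + 392.67 + 1177.57 + 428.50 + 968.35 = 6024.62
Landed cost (B) = invoice 111403.09 + 6024.62 + duty 17457.70 = 134885.41
Difference = |140024.21 − 134885.41| = 5138.80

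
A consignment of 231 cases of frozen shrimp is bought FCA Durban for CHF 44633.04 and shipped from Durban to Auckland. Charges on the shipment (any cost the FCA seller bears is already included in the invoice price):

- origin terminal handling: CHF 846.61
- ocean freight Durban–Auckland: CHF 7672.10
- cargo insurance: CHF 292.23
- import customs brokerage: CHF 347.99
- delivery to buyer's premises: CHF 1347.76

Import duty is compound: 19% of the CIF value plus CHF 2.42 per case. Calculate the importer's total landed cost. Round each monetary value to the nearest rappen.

FCA: the seller delivers export-cleared goods to the carrier; the buyer bears costs from that point.
CIF value = FCA price + origin terminal + freight + insurance = 44633.04 + 846.61 + 7672.10 + 292.23 = 53443.98
Ad valorem component: 53443.98 × 19% = 10154.36
Specific component: 231 × 2.42 = 559.02
Import duty = 10154.36 + 559.02 = 10713.38
Buyer bears: origin terminal 846.61 + freight 7672.10 + insurance 292.23 + brokerage 347.99 + delivery 1347.76 + duty 10713.38 = 21220.07
Landed cost = invoice 44633.04 + 21220.07 = 65853.11

Total landed cost: CHF 65853.11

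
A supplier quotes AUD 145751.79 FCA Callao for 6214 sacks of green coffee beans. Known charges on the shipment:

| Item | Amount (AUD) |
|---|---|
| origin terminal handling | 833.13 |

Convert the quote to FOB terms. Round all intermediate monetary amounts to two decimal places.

FOB price: AUD 146584.92

From FCA to FOB, the seller additionally bears: origin terminal.
FOB price = 145751.79 + 833.13 = 146584.92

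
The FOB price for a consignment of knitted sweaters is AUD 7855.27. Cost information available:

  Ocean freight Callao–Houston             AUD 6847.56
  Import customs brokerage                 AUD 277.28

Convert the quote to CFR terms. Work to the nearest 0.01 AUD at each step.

Not relevant to the conversion: brokerage — on the buyer under both terms; not part of either seller's price.
From FOB to CFR, the seller additionally bears: freight.
CFR price = 7855.27 + 6847.56 = 14702.83

CFR price: AUD 14702.83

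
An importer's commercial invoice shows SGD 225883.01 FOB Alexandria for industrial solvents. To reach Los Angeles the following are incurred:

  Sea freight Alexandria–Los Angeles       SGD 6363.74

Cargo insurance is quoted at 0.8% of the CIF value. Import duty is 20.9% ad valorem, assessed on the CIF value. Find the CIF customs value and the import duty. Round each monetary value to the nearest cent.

CIF value: SGD 234119.71; import duty: SGD 48931.02

Let C be the CIF value. C = FOB price + freight + 0.8% × C
C − 0.8% × C = 225883.01 + 6363.74
0.992 × C = 232246.75
C = 232246.75 / 0.992 = 234119.71
Insurance premium = 0.8% × 234119.71 = 1872.96
Import duty = 234119.71 × 20.9% = 48931.02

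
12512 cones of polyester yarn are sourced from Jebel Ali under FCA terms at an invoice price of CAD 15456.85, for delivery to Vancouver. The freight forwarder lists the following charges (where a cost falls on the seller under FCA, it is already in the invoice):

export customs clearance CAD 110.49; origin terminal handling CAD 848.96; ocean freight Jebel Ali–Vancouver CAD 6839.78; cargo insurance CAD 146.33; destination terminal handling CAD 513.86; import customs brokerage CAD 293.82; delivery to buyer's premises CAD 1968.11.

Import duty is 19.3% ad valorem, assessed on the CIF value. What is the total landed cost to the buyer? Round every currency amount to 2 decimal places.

Total landed cost: CAD 30563.05

FCA: the seller delivers export-cleared goods to the carrier; the buyer bears costs from that point.
Already in the invoice (seller's account under FCA): export clearance — exclude.
CIF value = FCA price + origin terminal + freight + insurance = 15456.85 + 848.96 + 6839.78 + 146.33 = 23291.92
Import duty = 23291.92 × 19.3% = 4495.34
Buyer bears: origin terminal 848.96 + freight 6839.78 + insurance 146.33 + destination terminal 513.86 + brokerage 293.82 + delivery 1968.11 + duty 4495.34 = 15106.20
Landed cost = invoice 15456.85 + 15106.20 = 30563.05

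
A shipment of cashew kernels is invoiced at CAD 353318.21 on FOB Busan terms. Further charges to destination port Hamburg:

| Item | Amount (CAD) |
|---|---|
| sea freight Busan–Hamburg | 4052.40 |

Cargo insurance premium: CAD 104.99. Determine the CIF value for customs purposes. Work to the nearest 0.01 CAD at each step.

CIF = FOB price + freight + insurance
CIF = 353318.21 + 4052.40 + 104.99 = 357475.60

CIF value: CAD 357475.60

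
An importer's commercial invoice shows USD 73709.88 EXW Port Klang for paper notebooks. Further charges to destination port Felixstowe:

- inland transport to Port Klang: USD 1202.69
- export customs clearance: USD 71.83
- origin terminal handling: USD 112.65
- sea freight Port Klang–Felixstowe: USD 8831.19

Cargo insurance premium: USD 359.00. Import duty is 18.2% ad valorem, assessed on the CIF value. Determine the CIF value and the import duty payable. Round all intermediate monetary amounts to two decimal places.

CIF = EXW price + pre-shipment costs + freight + insurance
CIF = 73709.88 + 1202.69 + 71.83 + 112.65 + 8831.19 + 359.00 = 84287.24
Import duty = 84287.24 × 18.2% = 15340.28

CIF value: USD 84287.24; import duty: USD 15340.28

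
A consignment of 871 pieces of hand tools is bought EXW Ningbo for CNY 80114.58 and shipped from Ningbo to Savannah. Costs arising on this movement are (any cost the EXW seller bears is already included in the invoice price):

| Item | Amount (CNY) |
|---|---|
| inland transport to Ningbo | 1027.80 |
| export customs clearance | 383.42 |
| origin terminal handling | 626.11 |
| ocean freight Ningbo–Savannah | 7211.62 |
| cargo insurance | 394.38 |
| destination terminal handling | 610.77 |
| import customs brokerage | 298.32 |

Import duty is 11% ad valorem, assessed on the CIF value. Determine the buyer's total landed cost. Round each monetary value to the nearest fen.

EXW: the seller makes goods available at their premises; the buyer bears all onward costs.
CIF value = EXW price + inland to port + export clearance + origin terminal + freight + insurance = 80114.58 + 1027.80 + 383.42 + 626.11 + 7211.62 + 394.38 = 89757.91
Import duty = 89757.91 × 11% = 9873.37
Buyer bears: inland to port 1027.80 + export clearance 383.42 + origin terminal 626.11 + freight 7211.62 + insurance 394.38 + destination terminal 610.77 + brokerage 298.32 + duty 9873.37 = 20425.79
Landed cost = invoice 80114.58 + 20425.79 = 100540.37

Total landed cost: CNY 100540.37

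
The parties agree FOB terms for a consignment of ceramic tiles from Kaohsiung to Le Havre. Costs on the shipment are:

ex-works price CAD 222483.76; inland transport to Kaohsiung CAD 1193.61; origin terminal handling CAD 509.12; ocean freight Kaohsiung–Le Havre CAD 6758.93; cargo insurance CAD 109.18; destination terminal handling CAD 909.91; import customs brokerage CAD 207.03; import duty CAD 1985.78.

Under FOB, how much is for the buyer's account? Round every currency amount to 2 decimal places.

FOB: the seller bears costs until goods are on board at the origin port; the buyer bears freight, insurance and all costs thereafter.
Seller's account: goods 222483.76 + inland to port 1193.61 + origin terminal 509.12 = 224186.49
Buyer's account: freight 6758.93 + insurance 109.18 + destination terminal 909.91 + brokerage 207.03 + duty 1985.78 = 9970.83

Buyer's account: CAD 9970.83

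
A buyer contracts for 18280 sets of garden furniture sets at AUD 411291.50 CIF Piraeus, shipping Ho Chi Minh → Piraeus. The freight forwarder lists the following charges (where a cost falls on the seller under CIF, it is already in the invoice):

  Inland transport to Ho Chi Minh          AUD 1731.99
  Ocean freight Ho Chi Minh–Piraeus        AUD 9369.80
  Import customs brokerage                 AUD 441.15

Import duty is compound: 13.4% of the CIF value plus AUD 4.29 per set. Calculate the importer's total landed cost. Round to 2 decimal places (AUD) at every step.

Total landed cost: AUD 545266.91

CIF: the seller pays costs through ocean freight and marine insurance to the destination port.
Already in the invoice (seller's account under CIF): inland to port, freight — exclude.
The CIF price already equals the CIF value: 411291.50
Ad valorem component: 411291.50 × 13.4% = 55113.06
Specific component: 18280 × 4.29 = 78421.20
Import duty = 55113.06 + 78421.20 = 133534.26
Buyer bears: brokerage 441.15 + duty 133534.26 = 133975.41
Landed cost = invoice 411291.50 + 133975.41 = 545266.91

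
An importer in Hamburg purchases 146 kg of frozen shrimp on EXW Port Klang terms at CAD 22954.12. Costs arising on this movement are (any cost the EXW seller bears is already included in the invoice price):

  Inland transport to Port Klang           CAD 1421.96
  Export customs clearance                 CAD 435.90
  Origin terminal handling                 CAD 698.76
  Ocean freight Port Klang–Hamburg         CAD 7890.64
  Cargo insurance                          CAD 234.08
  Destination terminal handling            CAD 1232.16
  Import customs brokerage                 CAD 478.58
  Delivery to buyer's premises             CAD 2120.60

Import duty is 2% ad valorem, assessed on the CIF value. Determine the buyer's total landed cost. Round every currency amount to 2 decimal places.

Total landed cost: CAD 38139.51

EXW: the seller makes goods available at their premises; the buyer bears all onward costs.
CIF value = EXW price + inland to port + export clearance + origin terminal + freight + insurance = 22954.12 + 1421.96 + 435.90 + 698.76 + 7890.64 + 234.08 = 33635.46
Import duty = 33635.46 × 2% = 672.71
Buyer bears: inland to port 1421.96 + export clearance 435.90 + origin terminal 698.76 + freight 7890.64 + insurance 234.08 + destination terminal 1232.16 + brokerage 478.58 + delivery 2120.60 + duty 672.71 = 15185.39
Landed cost = invoice 22954.12 + 15185.39 = 38139.51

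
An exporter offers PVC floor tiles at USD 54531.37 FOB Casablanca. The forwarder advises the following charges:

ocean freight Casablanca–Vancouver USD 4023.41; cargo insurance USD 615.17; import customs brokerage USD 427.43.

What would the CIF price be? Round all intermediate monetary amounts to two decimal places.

CIF price: USD 59169.95

Not relevant to the conversion: brokerage — on the buyer under both terms; not part of either seller's price.
From FOB to CIF, the seller additionally bears: freight, insurance.
CIF price = 54531.37 + 4023.41 + 615.17 = 59169.95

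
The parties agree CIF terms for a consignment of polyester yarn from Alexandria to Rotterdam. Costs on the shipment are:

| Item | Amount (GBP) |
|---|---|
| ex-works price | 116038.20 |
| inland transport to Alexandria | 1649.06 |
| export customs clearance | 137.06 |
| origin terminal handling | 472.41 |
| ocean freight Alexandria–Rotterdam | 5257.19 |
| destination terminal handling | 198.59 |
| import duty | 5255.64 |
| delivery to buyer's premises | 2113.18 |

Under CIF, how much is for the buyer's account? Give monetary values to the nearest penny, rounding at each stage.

Buyer's account: GBP 7567.41

CIF: the seller pays costs through ocean freight and marine insurance to the destination port.
Seller's account: goods 116038.20 + inland to port 1649.06 + export clearance 137.06 + origin terminal 472.41 + freight 5257.19 = 123553.92
Buyer's account: destination terminal 198.59 + duty 5255.64 + delivery 2113.18 = 7567.41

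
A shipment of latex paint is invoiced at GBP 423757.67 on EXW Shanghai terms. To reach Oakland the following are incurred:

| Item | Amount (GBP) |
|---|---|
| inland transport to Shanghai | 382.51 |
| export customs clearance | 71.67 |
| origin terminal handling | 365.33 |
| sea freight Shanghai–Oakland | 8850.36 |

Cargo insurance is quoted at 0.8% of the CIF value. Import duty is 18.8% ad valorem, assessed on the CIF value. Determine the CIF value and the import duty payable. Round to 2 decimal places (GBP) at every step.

CIF value: GBP 436922.92; import duty: GBP 82141.51

Let C be the CIF value. C = EXW price + pre-shipment costs + freight + 0.8% × C
C − 0.8% × C = 423757.67 + 382.51 + 71.67 + 365.33 + 8850.36
0.992 × C = 433427.54
C = 433427.54 / 0.992 = 436922.92
Insurance premium = 0.8% × 436922.92 = 3495.38
Import duty = 436922.92 × 18.8% = 82141.51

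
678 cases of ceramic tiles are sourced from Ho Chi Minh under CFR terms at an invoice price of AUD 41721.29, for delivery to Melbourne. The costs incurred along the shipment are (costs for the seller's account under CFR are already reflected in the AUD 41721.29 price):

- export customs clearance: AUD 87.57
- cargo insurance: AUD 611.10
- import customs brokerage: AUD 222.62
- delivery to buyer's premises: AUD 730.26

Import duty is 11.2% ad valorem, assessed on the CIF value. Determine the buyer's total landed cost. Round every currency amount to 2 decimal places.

Total landed cost: AUD 48026.50

CFR: the seller pays costs through ocean freight to the destination port, but not insurance.
Already in the invoice (seller's account under CFR): export clearance — exclude.
CIF value = CFR price + insurance = 41721.29 + 611.10 = 42332.39
Import duty = 42332.39 × 11.2% = 4741.23
Buyer bears: insurance 611.10 + brokerage 222.62 + delivery 730.26 + duty 4741.23 = 6305.21
Landed cost = invoice 41721.29 + 6305.21 = 48026.50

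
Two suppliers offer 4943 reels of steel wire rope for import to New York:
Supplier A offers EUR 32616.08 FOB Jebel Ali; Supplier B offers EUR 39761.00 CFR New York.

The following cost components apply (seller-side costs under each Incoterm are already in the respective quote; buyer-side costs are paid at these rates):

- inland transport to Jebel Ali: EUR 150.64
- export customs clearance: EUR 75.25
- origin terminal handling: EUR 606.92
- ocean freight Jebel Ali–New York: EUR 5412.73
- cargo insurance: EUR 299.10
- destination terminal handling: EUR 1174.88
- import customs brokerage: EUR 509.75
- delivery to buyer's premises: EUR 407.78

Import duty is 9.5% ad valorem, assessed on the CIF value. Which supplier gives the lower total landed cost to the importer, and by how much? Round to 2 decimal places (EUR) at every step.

Supplier A is cheaper by EUR 1896.75

Supplier A (FOB):
CIF value = FOB price + freight + insurance = 32616.08 + 5412.73 + 299.10 = 38327.91
Import duty = 38327.91 × 9.5% = 3641.15
Buyer bears (A): 5412.73 + 299.10 + 1174.88 + 509.75 + 407.78 = 7804.24
Landed cost (A) = invoice 32616.08 + 7804.24 + duty 3641.15 = 44061.47
Supplier B (CFR):
CIF value = CFR price + insurance = 39761.00 + 299.10 = 40060.10
Import duty = 40060.10 × 9.5% = 3805.71
Buyer bears (B): 299.10 + 1174.88 + 509.75 + 407.78 = 2391.51
Landed cost (B) = invoice 39761.00 + 2391.51 + duty 3805.71 = 45958.22
Difference = |44061.47 − 45958.22| = 1896.75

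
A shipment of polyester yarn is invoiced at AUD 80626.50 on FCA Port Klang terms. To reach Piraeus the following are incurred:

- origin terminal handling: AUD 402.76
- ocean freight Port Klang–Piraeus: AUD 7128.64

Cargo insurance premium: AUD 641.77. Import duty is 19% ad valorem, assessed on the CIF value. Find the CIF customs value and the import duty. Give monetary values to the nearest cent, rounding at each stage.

CIF value: AUD 88799.67; import duty: AUD 16871.94

CIF = FCA price + pre-shipment costs + freight + insurance
CIF = 80626.50 + 402.76 + 7128.64 + 641.77 = 88799.67
Import duty = 88799.67 × 19% = 16871.94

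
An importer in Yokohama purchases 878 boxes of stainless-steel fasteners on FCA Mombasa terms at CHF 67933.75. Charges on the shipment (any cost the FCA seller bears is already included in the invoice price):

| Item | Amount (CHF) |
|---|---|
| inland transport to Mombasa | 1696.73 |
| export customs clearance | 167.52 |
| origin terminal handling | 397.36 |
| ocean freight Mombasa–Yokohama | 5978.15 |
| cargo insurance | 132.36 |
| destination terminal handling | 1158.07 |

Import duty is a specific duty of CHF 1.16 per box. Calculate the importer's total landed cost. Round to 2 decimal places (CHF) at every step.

Total landed cost: CHF 76618.17

FCA: the seller delivers export-cleared goods to the carrier; the buyer bears costs from that point.
Already in the invoice (seller's account under FCA): inland to port, export clearance — exclude.
CIF value = FCA price + origin terminal + freight + insurance = 67933.75 + 397.36 + 5978.15 + 132.36 = 74441.62
Import duty = 878 × 1.16 = 1018.48
Buyer bears: origin terminal 397.36 + freight 5978.15 + insurance 132.36 + destination terminal 1158.07 + duty 1018.48 = 8684.42
Landed cost = invoice 67933.75 + 8684.42 = 76618.17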